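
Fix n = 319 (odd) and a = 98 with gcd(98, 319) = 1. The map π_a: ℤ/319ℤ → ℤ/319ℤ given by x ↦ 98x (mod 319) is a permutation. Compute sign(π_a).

Orbit of 34 under x↦98x: [34, 142, 199, 43, 67, 186, 45]… (length divides ord_319(98)).
17 cycles of lengths [28, 28, 28, 28, 28, 28, 28, 28, 28, 28, 28, 2, 2, 2, 2, 2, 1].
Σ(ℓ_i−1) = 319−17 = 302; sign = (−1)^302 = +1.
Check: (98/319) = +1 by Zolotarev.

+1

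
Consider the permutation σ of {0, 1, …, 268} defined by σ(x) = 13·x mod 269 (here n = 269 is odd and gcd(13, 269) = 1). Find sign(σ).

+1

Trace 53: π^k(53) = [53, 151, 80, 233, 70, 103, 263] for k=0..6.
Cycle lengths of π_13 on ℤ/269ℤ: [134, 134, 1]; 3 cycles in total.
With 3 cycles on 269 points, sign = (−1)^{269−3} = +1.
(13|269)_J = +1 (Zolotarev's lemma cross-check).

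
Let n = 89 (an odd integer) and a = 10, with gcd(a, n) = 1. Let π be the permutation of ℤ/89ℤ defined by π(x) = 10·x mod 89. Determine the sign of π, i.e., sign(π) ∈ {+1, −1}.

Trace 85: π^k(85) = [85, 49, 45, 5, 50, 55, 16] for k=0..6.
Cycle type of π: 44×2 + 1; total 3 cycles.
Σ(ℓ_i−1) = 89−3 = 86; sign = (−1)^86 = +1.
The Jacobi symbol (10|89) = +1 (Zolotarev) agrees.

+1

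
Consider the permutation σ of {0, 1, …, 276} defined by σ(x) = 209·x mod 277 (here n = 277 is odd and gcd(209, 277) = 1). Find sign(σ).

Orbit of 172 under x↦209x: [172, 215, 61, 7, 78, 236, 18]… (length divides ord_277(209)).
Cycle lengths of π_209 on ℤ/277ℤ: [276, 1]; 2 cycles in total.
2 cycles on 277: each ℓ→(−1)^(ℓ−1), product (−1)^275 = -1.

-1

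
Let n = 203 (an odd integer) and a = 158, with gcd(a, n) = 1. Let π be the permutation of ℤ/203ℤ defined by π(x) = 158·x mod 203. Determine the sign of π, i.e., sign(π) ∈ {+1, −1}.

+1

Orbit of 9 under x↦158x: [9, 1, 158, 198, 22, 25, 93]… (length divides ord_203(158)).
π_158 has 9 disjoint cycles with lengths [42, 42, 42, 42, 14, 14, 3, 3, 1] on {0,…,202}.
n − c = 203 − 9 = 194; sign = (−1)^194 = +1.
The Jacobi symbol (158|203) = +1 (Zolotarev) agrees.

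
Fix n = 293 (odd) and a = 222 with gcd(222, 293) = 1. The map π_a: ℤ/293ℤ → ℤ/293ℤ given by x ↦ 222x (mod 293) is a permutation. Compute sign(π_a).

+1

Start at x=124: 124 → 279 → 115 → 39 → 161 → 289 → 284 → … (one orbit).
Decompose π into cycles: lengths [73, 73, 73, 73, 1] (5 cycles, including the fixed point 0).
With 5 cycles on 293 points, sign = (−1)^{293−5} = +1.
(222|293)_J = +1 (Zolotarev's lemma cross-check).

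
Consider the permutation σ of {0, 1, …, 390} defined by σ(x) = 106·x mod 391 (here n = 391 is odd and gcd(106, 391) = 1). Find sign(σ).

-1

Trace 101: π^k(101) = [101, 149, 154, 293, 169, 319, 188] for k=0..6.
The orbit structure of x ↦ 106x mod 391: 14 orbits of sizes [44, 44, 44, 44, 44, 44, 44, 44, 22, 4, 4, 4, 4, 1].
Σ(ℓ_i−1) = 391−14 = 377; sign = (−1)^377 = -1.
Via Zolotarev, sign(π_{106}) = (106|391) = -1.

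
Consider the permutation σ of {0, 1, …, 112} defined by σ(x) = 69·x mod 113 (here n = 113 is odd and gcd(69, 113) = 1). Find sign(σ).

+1

Trace 1: π^k(1) = [1, 69, 15, 18, 112, 44, 98] for k=0..6.
Cycle lengths of π_69 on ℤ/113ℤ: [8, 8, 8, 8, 8, 8, 8, 8, 8, 8, 8, 8, 8, 8, 1]; 15 cycles in total.
113 − 15 = 98 transpositions; sign(π) = (−1)^98 = +1.
The Jacobi symbol (69|113) = +1 (Zolotarev) agrees.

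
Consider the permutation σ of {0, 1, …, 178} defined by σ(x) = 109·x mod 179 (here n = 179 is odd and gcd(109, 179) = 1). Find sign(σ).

-1

Start at x=6: 6 → 117 → 44 → 142 → 84 → 27 → 79 → … (one orbit).
Decompose π into cycles: lengths [178, 1] (2 cycles, including the fixed point 0).
With 2 cycles on 179 points, sign = (−1)^{179−2} = -1.
Via Zolotarev, sign(π_{109}) = (109|179) = -1.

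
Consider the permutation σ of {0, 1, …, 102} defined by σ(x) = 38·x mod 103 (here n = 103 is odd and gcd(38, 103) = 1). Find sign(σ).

Trace 38: π^k(38) = [38, 2, 76, 4, 49, 8, 98] for k=0..6.
Cycle type of π: 51×2 + 1; total 3 cycles.
Σ(ℓ_i−1) = 103−3 = 100; sign = (−1)^100 = +1.
Via Zolotarev, sign(π_{38}) = (38|103) = +1.

+1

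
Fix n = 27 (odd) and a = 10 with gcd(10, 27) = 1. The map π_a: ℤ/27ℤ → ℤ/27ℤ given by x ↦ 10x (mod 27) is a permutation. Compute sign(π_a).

Orbit of 19 under x↦10x: [19, 1, 10]… (length divides ord_27(10)).
15 cycles of lengths [3, 3, 3, 3, 3, 3, 1, 1, 1, 1, 1, 1, 1, 1, 1].
27 − 15 = 12 transpositions; sign(π) = (−1)^12 = +1.

+1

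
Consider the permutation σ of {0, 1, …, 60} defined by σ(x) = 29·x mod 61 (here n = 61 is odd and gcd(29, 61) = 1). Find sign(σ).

Start at x=1: 1 → 29 → 48 → 50 → 47 → 21 → 60 → … (one orbit).
Decompose π into cycles: lengths [12, 12, 12, 12, 12, 1] (6 cycles, including the fixed point 0).
sign(π) = (−1)^{n − #cycles} = (−1)^{61−6} = (−1)^55 = -1.
Check: (29/61) = -1 by Zolotarev.

-1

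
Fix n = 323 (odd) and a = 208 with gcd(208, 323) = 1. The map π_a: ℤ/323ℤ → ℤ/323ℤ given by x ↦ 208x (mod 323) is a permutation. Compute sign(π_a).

-1

Start at x=1: 1 → 208 → 305 → 132 → 1 (one orbit).
86 cycles of lengths [4, 4, 4, 4, 4, 4, 4, 4, 4, 4, 4, 4, 4, 4, 4, 4, 4, 4, 4, 4, 4, 4, 4, 4, 4, 4, 4, 4, 4, 4, 4, 4, 4, 4, 4, 4, 4, 4, 4, 4, 4, 4, 4, 4, 4, 4, 4, 4, 4, 4, 4, 4, 4, 4, 4, 4, 4, 4, 4, 4, 4, 4, 4, 4, 4, 4, 4, 4, 4, 4, 4, 4, 4, 4, 4, 4, 2, 2, 2, 2, 2, 2, 2, 2, 2, 1].
86 cycles on 323: each ℓ→(−1)^(ℓ−1), product (−1)^237 = -1.
Check: (208/323) = -1 by Zolotarev.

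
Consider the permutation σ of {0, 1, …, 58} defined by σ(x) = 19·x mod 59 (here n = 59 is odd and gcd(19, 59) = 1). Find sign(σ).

+1

Trace 28: π^k(28) = [28, 1, 19, 7, 15, 49, 46] for k=0..6.
Cycle lengths of π_19 on ℤ/59ℤ: [29, 29, 1]; 3 cycles in total.
Σ(ℓ_i−1) = 59−3 = 56; sign = (−1)^56 = +1.
Check: (19/59) = +1 by Zolotarev.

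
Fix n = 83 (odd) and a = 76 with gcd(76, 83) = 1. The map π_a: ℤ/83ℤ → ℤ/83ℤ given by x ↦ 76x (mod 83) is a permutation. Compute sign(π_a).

-1

Trace 73: π^k(73) = [73, 70, 8, 27, 60, 78, 35] for k=0..6.
Cycle type of π: 82 + 1; total 2 cycles.
Σ(ℓ_i−1) = 83−2 = 81; sign = (−1)^81 = -1.
Via Zolotarev, sign(π_{76}) = (76|83) = -1.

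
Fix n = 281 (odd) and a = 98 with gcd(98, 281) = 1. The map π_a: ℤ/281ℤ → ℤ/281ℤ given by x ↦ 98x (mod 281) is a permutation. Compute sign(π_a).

+1

Trace 238: π^k(238) = [238, 1, 98, 50, 123, 252, 249] for k=0..6.
Cycle lengths of π_98 on ℤ/281ℤ: [35, 35, 35, 35, 35, 35, 35, 35, 1]; 9 cycles in total.
Σ(ℓ_i−1) = 281−9 = 272; sign = (−1)^272 = +1.
(98|281)_J = +1 (Zolotarev's lemma cross-check).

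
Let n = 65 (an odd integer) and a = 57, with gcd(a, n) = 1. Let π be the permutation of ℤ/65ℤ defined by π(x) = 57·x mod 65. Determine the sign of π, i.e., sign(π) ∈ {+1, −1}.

Start at x=57: 57 → 64 → 8 → 1 → 57 (one orbit).
Cycle lengths of π_57 on ℤ/65ℤ: [4, 4, 4, 4, 4, 4, 4, 4, 4, 4, 4, 4, 4, 4, 4, 4, 1]; 17 cycles in total.
17 cycles on 65: each ℓ→(−1)^(ℓ−1), product (−1)^48 = +1.
Zolotarev: (57|65) = +1, matching the cycle-count sign.

+1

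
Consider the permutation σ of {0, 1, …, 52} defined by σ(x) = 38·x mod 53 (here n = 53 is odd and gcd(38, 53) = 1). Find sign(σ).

+1

Trace 46: π^k(46) = [46, 52, 15, 40, 36, 43, 44] for k=0..6.
The orbit structure of x ↦ 38x mod 53: 3 orbits of sizes [26, 26, 1].
sign(π) = (−1)^{n − #cycles} = (−1)^{53−3} = (−1)^50 = +1.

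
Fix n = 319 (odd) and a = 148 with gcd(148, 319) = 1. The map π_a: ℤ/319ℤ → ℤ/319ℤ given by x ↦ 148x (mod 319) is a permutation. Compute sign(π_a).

Start at x=190: 190 → 48 → 86 → 287 → 49 → 234 → 180 → … (one orbit).
6 cycles of lengths [140, 140, 28, 5, 5, 1].
With 6 cycles on 319 points, sign = (−1)^{319−6} = -1.

-1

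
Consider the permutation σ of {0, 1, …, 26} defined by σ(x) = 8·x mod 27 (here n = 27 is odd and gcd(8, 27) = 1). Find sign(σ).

-1

Trace 1: π^k(1) = [1, 8, 10, 26, 19, 17] for k=0..5.
The orbit structure of x ↦ 8x mod 27: 8 orbits of sizes [6, 6, 6, 2, 2, 2, 2, 1].
Σ(ℓ_i−1) = 27−8 = 19; sign = (−1)^19 = -1.
The Jacobi symbol (8|27) = -1 (Zolotarev) agrees.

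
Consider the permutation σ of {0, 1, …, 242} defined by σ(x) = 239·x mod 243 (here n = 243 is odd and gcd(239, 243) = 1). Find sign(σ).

-1

Orbit of 130 under x↦239x: [130, 209, 136, 185, 232, 44, 67]… (length divides ord_243(239)).
The orbit structure of x ↦ 239x mod 243: 6 orbits of sizes [162, 54, 18, 6, 2, 1].
sign(π) = (−1)^{n − #cycles} = (−1)^{243−6} = (−1)^237 = -1.
Check: (239/243) = -1 by Zolotarev.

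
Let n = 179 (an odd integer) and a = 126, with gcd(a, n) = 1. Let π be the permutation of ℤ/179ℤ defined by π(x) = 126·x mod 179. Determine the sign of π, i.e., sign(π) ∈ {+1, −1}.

+1

Start at x=70: 70 → 49 → 88 → 169 → 172 → 13 → 27 → … (one orbit).
Decompose π into cycles: lengths [89, 89, 1] (3 cycles, including the fixed point 0).
3 cycles on 179: each ℓ→(−1)^(ℓ−1), product (−1)^176 = +1.
Zolotarev: (126|179) = +1, matching the cycle-count sign.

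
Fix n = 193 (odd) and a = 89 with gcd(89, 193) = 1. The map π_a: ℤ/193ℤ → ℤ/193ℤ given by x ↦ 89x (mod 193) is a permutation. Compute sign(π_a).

Trace 133: π^k(133) = [133, 64, 99, 126, 20, 43, 160] for k=0..6.
4 cycles of lengths [64, 64, 64, 1].
n − c = 193 − 4 = 189; sign = (−1)^189 = -1.

-1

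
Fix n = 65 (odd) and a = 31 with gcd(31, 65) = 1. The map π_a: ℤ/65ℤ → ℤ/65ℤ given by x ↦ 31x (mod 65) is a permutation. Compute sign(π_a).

Start at x=31: 31 → 51 → 21 → 1 → 31 (one orbit).
Decompose π into cycles: lengths [4, 4, 4, 4, 4, 4, 4, 4, 4, 4, 4, 4, 4, 4, 4, 1, 1, 1, 1, 1] (20 cycles, including the fixed point 0).
sign(π) = (−1)^{n − #cycles} = (−1)^{65−20} = (−1)^45 = -1.
Check: (31/65) = -1 by Zolotarev.

-1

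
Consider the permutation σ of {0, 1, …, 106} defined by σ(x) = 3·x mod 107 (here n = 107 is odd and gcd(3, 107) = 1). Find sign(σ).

+1

Orbit of 3 under x↦3x: [3, 9, 27, 81, 29, 87, 47]… (length divides ord_107(3)).
The orbit structure of x ↦ 3x mod 107: 3 orbits of sizes [53, 53, 1].
sign(π) = (−1)^{n − #cycles} = (−1)^{107−3} = (−1)^104 = +1.
The Jacobi symbol (3|107) = +1 (Zolotarev) agrees.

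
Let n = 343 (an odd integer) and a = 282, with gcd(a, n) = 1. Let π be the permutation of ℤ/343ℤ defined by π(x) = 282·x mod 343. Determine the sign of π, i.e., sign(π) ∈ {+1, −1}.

+1

Trace 120: π^k(120) = [120, 226, 277, 253, 2, 221, 239] for k=0..6.
π_282 has 7 disjoint cycles with lengths [147, 147, 21, 21, 3, 3, 1] on {0,…,342}.
n − c = 343 − 7 = 336; sign = (−1)^336 = +1.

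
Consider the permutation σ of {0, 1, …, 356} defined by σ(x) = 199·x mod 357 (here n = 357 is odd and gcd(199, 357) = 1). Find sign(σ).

Orbit of 82 under x↦199x: [82, 253, 10, 205, 97, 25, 334]… (length divides ord_357(199)).
15 cycles of lengths [48, 48, 48, 48, 48, 48, 16, 16, 16, 6, 6, 6, 1, 1, 1].
Σ(ℓ_i−1) = 357−15 = 342; sign = (−1)^342 = +1.
The Jacobi symbol (199|357) = +1 (Zolotarev) agrees.

+1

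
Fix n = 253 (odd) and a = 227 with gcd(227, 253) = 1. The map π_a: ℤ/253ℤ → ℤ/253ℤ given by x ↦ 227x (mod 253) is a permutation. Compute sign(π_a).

+1

Start at x=129: 129 → 188 → 172 → 82 → 145 → 25 → 109 → … (one orbit).
Decompose π into cycles: lengths [110, 110, 22, 10, 1] (5 cycles, including the fixed point 0).
With 5 cycles on 253 points, sign = (−1)^{253−5} = +1.
Via Zolotarev, sign(π_{227}) = (227|253) = +1.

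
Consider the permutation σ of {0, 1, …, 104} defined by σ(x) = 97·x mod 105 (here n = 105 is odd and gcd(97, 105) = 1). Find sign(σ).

+1

Orbit of 1 under x↦97x: [1, 97, 64, 13]… (length divides ord_105(97)).
Cycle lengths of π_97 on ℤ/105ℤ: [4, 4, 4, 4, 4, 4, 4, 4, 4, 4, 4, 4, 4, 4, 4, 4, 4, 4, 4, 4, 4, 2, 2, 2, 2, 2, 2, 2, 2, 2, 1, 1, 1]; 33 cycles in total.
105 − 33 = 72 transpositions; sign(π) = (−1)^72 = +1.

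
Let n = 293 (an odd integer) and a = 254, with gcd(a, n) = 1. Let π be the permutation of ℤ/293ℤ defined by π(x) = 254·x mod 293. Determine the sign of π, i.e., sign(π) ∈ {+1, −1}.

+1

Trace 233: π^k(233) = [233, 289, 156, 69, 239, 55, 199] for k=0..6.
Cycle type of π: 146×2 + 1; total 3 cycles.
Σ(ℓ_i−1) = 293−3 = 290; sign = (−1)^290 = +1.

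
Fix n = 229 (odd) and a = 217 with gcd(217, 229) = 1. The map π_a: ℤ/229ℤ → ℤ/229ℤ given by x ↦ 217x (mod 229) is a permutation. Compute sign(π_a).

+1

Start at x=217: 217 → 144 → 104 → 126 → 91 → 53 → 51 → … (one orbit).
The orbit structure of x ↦ 217x mod 229: 5 orbits of sizes [57, 57, 57, 57, 1].
sign(π) = (−1)^{n − #cycles} = (−1)^{229−5} = (−1)^224 = +1.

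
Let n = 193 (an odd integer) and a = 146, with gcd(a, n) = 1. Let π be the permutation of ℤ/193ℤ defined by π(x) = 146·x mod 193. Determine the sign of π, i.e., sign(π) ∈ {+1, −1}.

-1

Start at x=100: 100 → 125 → 108 → 135 → 24 → 30 → 134 → … (one orbit).
π_146 has 2 disjoint cycles with lengths [192, 1] on {0,…,192}.
193 − 2 = 191 transpositions; sign(π) = (−1)^191 = -1.
Zolotarev: (146|193) = -1, matching the cycle-count sign.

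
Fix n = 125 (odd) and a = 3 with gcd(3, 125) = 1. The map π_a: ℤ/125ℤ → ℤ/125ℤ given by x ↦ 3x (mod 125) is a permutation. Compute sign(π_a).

-1

Trace 51: π^k(51) = [51, 28, 84, 2, 6, 18, 54] for k=0..6.
4 cycles of lengths [100, 20, 4, 1].
4 cycles on 125: each ℓ→(−1)^(ℓ−1), product (−1)^121 = -1.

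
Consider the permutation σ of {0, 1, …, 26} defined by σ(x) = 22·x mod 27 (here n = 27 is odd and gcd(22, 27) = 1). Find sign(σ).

Orbit of 13 under x↦22x: [13, 16, 1, 22, 25, 10, 4]… (length divides ord_27(22)).
Cycle lengths of π_22 on ℤ/27ℤ: [9, 9, 3, 3, 1, 1, 1]; 7 cycles in total.
27 − 7 = 20 transpositions; sign(π) = (−1)^20 = +1.

+1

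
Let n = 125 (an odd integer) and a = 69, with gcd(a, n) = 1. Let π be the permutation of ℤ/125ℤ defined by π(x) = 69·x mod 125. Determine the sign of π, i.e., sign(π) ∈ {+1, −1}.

Orbit of 39 under x↦69x: [39, 66, 54, 101, 94, 111, 34]… (length divides ord_125(69)).
Decompose π into cycles: lengths [50, 50, 10, 10, 2, 2, 1] (7 cycles, including the fixed point 0).
sign(π) = (−1)^{n − #cycles} = (−1)^{125−7} = (−1)^118 = +1.
The Jacobi symbol (69|125) = +1 (Zolotarev) agrees.

+1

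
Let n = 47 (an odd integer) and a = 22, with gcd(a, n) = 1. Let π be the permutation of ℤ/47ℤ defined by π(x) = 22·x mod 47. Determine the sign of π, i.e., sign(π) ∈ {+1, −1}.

Trace 21: π^k(21) = [21, 39, 12, 29, 27, 30, 2] for k=0..6.
π_22 has 2 disjoint cycles with lengths [46, 1] on {0,…,46}.
2 cycles on 47: each ℓ→(−1)^(ℓ−1), product (−1)^45 = -1.
Via Zolotarev, sign(π_{22}) = (22|47) = -1.

-1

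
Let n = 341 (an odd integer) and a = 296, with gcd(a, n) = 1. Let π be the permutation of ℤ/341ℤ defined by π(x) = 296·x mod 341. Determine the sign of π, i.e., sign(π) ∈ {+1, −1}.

Start at x=221: 221 → 285 → 133 → 153 → 276 → 197 → 1 → … (one orbit).
The orbit structure of x ↦ 296x mod 341: 17 orbits of sizes [30, 30, 30, 30, 30, 30, 30, 30, 30, 30, 30, 2, 2, 2, 2, 2, 1].
341 − 17 = 324 transpositions; sign(π) = (−1)^324 = +1.
Via Zolotarev, sign(π_{296}) = (296|341) = +1.

+1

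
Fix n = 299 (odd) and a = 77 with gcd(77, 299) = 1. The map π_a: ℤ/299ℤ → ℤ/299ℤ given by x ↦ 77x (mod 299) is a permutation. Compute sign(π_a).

Trace 259: π^k(259) = [259, 209, 246, 105, 12, 27, 285] for k=0..6.
Cycle type of π: 22×12 + 11×2 + 2×6 + 1; total 21 cycles.
299 − 21 = 278 transpositions; sign(π) = (−1)^278 = +1.
The Jacobi symbol (77|299) = +1 (Zolotarev) agrees.

+1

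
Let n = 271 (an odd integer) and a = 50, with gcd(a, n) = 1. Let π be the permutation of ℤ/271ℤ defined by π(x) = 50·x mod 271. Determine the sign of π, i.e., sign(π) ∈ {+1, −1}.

Start at x=121: 121 → 88 → 64 → 219 → 110 → 80 → 206 → … (one orbit).
Decompose π into cycles: lengths [135, 135, 1] (3 cycles, including the fixed point 0).
3 cycles on 271: each ℓ→(−1)^(ℓ−1), product (−1)^268 = +1.
Check: (50/271) = +1 by Zolotarev.

+1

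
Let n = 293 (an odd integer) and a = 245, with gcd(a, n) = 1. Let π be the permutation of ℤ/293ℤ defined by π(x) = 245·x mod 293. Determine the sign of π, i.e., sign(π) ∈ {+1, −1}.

-1

Orbit of 245 under x↦245x: [245, 253, 162, 135, 259, 167, 188]… (length divides ord_293(245)).
Cycle lengths of π_245 on ℤ/293ℤ: [292, 1]; 2 cycles in total.
n − c = 293 − 2 = 291; sign = (−1)^291 = -1.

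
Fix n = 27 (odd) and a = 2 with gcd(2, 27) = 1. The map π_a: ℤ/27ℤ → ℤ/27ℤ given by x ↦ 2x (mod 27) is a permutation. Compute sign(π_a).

-1

Orbit of 25 under x↦2x: [25, 23, 19, 11, 22, 17, 7]… (length divides ord_27(2)).
Decompose π into cycles: lengths [18, 6, 2, 1] (4 cycles, including the fixed point 0).
n − c = 27 − 4 = 23; sign = (−1)^23 = -1.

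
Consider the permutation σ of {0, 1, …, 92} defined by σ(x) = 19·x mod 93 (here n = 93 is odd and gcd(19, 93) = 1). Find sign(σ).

Start at x=76: 76 → 49 → 1 → 19 → 82 → 70 → 28 → … (one orbit).
Cycle type of π: 15×6 + 1×3; total 9 cycles.
sign(π) = (−1)^{n − #cycles} = (−1)^{93−9} = (−1)^84 = +1.

+1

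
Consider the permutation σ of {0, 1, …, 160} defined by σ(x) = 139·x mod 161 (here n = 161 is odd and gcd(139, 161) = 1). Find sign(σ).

-1

Orbit of 1 under x↦139x: [1, 139]… (length divides ord_161(139)).
Cycle type of π: 2×69 + 1×23; total 92 cycles.
n − c = 161 − 92 = 69; sign = (−1)^69 = -1.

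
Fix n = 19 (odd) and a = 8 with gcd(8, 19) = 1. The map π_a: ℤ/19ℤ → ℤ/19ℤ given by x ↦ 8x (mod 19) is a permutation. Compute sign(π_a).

Trace 8: π^k(8) = [8, 7, 18, 11, 12, 1] for k=0..5.
4 cycles of lengths [6, 6, 6, 1].
19 − 4 = 15 transpositions; sign(π) = (−1)^15 = -1.
Check: (8/19) = -1 by Zolotarev.

-1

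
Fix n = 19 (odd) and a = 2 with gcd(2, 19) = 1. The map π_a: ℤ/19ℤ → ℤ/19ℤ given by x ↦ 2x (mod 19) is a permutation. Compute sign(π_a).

-1

Start at x=10: 10 → 1 → 2 → 4 → 8 → 16 → 13 → … (one orbit).
The orbit structure of x ↦ 2x mod 19: 2 orbits of sizes [18, 1].
2 cycles on 19: each ℓ→(−1)^(ℓ−1), product (−1)^17 = -1.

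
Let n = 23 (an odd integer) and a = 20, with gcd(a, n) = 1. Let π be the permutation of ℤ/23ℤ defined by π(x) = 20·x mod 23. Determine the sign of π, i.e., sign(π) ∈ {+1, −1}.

-1

Trace 1: π^k(1) = [1, 20, 9, 19, 12, 10, 16] for k=0..6.
2 cycles of lengths [22, 1].
23 − 2 = 21 transpositions; sign(π) = (−1)^21 = -1.
(20|23)_J = -1 (Zolotarev's lemma cross-check).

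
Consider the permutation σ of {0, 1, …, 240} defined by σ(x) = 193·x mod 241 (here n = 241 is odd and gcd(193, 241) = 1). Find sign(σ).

Trace 150: π^k(150) = [150, 30, 6, 194, 87, 162, 177] for k=0..6.
Cycle type of π: 40×6 + 1; total 7 cycles.
n − c = 241 − 7 = 234; sign = (−1)^234 = +1.

+1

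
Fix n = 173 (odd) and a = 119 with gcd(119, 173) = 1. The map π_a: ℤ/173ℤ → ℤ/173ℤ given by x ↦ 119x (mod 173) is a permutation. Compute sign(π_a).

Orbit of 135 under x↦119x: [135, 149, 85, 81, 124, 51, 14]… (length divides ord_173(119)).
Cycle type of π: 43×4 + 1; total 5 cycles.
Σ(ℓ_i−1) = 173−5 = 168; sign = (−1)^168 = +1.

+1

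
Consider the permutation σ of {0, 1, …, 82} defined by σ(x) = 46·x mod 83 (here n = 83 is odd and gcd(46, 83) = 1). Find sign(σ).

-1

Orbit of 36 under x↦46x: [36, 79, 65, 2, 9, 82, 37]… (length divides ord_83(46)).
Cycle lengths of π_46 on ℤ/83ℤ: [82, 1]; 2 cycles in total.
With 2 cycles on 83 points, sign = (−1)^{83−2} = -1.
(46|83)_J = -1 (Zolotarev's lemma cross-check).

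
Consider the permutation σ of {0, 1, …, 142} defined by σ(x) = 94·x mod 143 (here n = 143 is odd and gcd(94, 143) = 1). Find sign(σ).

-1

Trace 61: π^k(61) = [61, 14, 29, 9, 131, 16, 74] for k=0..6.
10 cycles of lengths [30, 30, 30, 30, 10, 3, 3, 3, 3, 1].
n − c = 143 − 10 = 133; sign = (−1)^133 = -1.
(94|143)_J = -1 (Zolotarev's lemma cross-check).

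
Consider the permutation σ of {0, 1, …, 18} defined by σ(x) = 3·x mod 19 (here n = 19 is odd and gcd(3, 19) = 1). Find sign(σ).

-1

Orbit of 9 under x↦3x: [9, 8, 5, 15, 7, 2, 6]… (length divides ord_19(3)).
Cycle type of π: 18 + 1; total 2 cycles.
sign(π) = (−1)^{n − #cycles} = (−1)^{19−2} = (−1)^17 = -1.
Check: (3/19) = -1 by Zolotarev.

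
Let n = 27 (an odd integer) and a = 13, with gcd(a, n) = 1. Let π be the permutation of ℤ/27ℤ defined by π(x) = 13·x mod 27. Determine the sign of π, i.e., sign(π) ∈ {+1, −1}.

+1

Orbit of 13 under x↦13x: [13, 7, 10, 22, 16, 19, 4]… (length divides ord_27(13)).
Cycle lengths of π_13 on ℤ/27ℤ: [9, 9, 3, 3, 1, 1, 1]; 7 cycles in total.
27 − 7 = 20 transpositions; sign(π) = (−1)^20 = +1.
Check: (13/27) = +1 by Zolotarev.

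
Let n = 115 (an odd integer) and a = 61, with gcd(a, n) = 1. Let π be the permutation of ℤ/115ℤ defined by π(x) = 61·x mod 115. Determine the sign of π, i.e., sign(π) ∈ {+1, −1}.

-1

Trace 56: π^k(56) = [56, 81, 111, 101, 66, 1, 61] for k=0..6.
Decompose π into cycles: lengths [22, 22, 22, 22, 22, 1, 1, 1, 1, 1] (10 cycles, including the fixed point 0).
115 − 10 = 105 transpositions; sign(π) = (−1)^105 = -1.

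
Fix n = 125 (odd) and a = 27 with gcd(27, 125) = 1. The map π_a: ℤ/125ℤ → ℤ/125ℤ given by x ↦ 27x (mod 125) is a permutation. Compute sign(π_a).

Orbit of 3 under x↦27x: [3, 81, 62, 49, 73, 96, 92]… (length divides ord_125(27)).
4 cycles of lengths [100, 20, 4, 1].
sign(π) = (−1)^{n − #cycles} = (−1)^{125−4} = (−1)^121 = -1.

-1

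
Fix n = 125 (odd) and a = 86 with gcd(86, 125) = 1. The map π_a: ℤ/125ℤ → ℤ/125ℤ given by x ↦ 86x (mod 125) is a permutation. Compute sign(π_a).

+1

Trace 26: π^k(26) = [26, 111, 46, 81, 91, 76, 36] for k=0..6.
The orbit structure of x ↦ 86x mod 125: 13 orbits of sizes [25, 25, 25, 25, 5, 5, 5, 5, 1, 1, 1, 1, 1].
n − c = 125 − 13 = 112; sign = (−1)^112 = +1.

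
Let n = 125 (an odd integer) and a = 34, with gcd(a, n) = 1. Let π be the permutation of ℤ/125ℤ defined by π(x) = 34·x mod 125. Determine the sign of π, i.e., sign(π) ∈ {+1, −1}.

+1

Orbit of 76 under x↦34x: [76, 84, 106, 104, 36, 99, 116]… (length divides ord_125(34)).
7 cycles of lengths [50, 50, 10, 10, 2, 2, 1].
sign(π) = (−1)^{n − #cycles} = (−1)^{125−7} = (−1)^118 = +1.
Via Zolotarev, sign(π_{34}) = (34|125) = +1.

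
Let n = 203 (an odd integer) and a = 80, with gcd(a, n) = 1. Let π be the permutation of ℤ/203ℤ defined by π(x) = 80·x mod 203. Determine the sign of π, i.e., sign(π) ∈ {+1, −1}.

-1

Start at x=141: 141 → 115 → 65 → 125 → 53 → 180 → 190 → … (one orbit).
8 cycles of lengths [42, 42, 42, 42, 14, 14, 6, 1].
sign(π) = (−1)^{n − #cycles} = (−1)^{203−8} = (−1)^195 = -1.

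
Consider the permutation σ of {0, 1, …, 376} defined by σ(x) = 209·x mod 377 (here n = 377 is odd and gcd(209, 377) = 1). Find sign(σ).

Start at x=248: 248 → 183 → 170 → 92 → 1 → 209 → 326 → … (one orbit).
π_209 has 39 disjoint cycles with lengths [14, 14, 14, 14, 14, 14, 14, 14, 14, 14, 14, 14, 14, 14, 14, 14, 14, 14, 14, 14, 14, 14, 14, 14, 14, 14, 1, 1, 1, 1, 1, 1, 1, 1, 1, 1, 1, 1, 1] on {0,…,376}.
377 − 39 = 338 transpositions; sign(π) = (−1)^338 = +1.
(209|377)_J = +1 (Zolotarev's lemma cross-check).

+1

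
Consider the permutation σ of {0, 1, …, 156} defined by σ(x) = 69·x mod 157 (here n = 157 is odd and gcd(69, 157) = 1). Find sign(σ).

-1

Start at x=37: 37 → 41 → 3 → 50 → 153 → 38 → 110 → … (one orbit).
π_69 has 2 disjoint cycles with lengths [156, 1] on {0,…,156}.
n − c = 157 − 2 = 155; sign = (−1)^155 = -1.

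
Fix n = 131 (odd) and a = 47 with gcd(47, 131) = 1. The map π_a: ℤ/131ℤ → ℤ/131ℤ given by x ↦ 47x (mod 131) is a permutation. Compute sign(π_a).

-1

Orbit of 79 under x↦47x: [79, 45, 19, 107, 51, 39, 130]… (length divides ord_131(47)).
The orbit structure of x ↦ 47x mod 131: 6 orbits of sizes [26, 26, 26, 26, 26, 1].
6 cycles on 131: each ℓ→(−1)^(ℓ−1), product (−1)^125 = -1.
Zolotarev: (47|131) = -1, matching the cycle-count sign.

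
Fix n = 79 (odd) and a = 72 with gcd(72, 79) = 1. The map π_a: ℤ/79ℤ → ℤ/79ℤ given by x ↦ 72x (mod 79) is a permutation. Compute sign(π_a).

Start at x=52: 52 → 31 → 20 → 18 → 32 → 13 → 67 → … (one orbit).
Decompose π into cycles: lengths [39, 39, 1] (3 cycles, including the fixed point 0).
3 cycles on 79: each ℓ→(−1)^(ℓ−1), product (−1)^76 = +1.
Zolotarev: (72|79) = +1, matching the cycle-count sign.

+1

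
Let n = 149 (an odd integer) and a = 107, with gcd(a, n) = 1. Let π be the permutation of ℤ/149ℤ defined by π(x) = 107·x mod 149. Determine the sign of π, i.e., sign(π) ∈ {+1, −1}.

Trace 140: π^k(140) = [140, 80, 67, 17, 31, 39, 1] for k=0..6.
The orbit structure of x ↦ 107x mod 149: 5 orbits of sizes [37, 37, 37, 37, 1].
n − c = 149 − 5 = 144; sign = (−1)^144 = +1.
(107|149)_J = +1 (Zolotarev's lemma cross-check).

+1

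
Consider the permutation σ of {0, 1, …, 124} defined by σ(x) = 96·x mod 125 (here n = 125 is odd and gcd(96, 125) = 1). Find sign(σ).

+1

Orbit of 101 under x↦96x: [101, 71, 66, 86, 6, 76, 46]… (length divides ord_125(96)).
Cycle lengths of π_96 on ℤ/125ℤ: [25, 25, 25, 25, 5, 5, 5, 5, 1, 1, 1, 1, 1]; 13 cycles in total.
125 − 13 = 112 transpositions; sign(π) = (−1)^112 = +1.
The Jacobi symbol (96|125) = +1 (Zolotarev) agrees.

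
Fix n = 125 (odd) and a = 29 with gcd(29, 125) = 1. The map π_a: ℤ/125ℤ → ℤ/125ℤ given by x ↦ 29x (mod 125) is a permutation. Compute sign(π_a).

+1

Start at x=36: 36 → 44 → 26 → 4 → 116 → 114 → 56 → … (one orbit).
The orbit structure of x ↦ 29x mod 125: 7 orbits of sizes [50, 50, 10, 10, 2, 2, 1].
7 cycles on 125: each ℓ→(−1)^(ℓ−1), product (−1)^118 = +1.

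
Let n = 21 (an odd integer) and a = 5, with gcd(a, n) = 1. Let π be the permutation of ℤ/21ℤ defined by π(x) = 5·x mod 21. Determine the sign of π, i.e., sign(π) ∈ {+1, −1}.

+1

Trace 17: π^k(17) = [17, 1, 5, 4, 20, 16] for k=0..5.
π_5 has 5 disjoint cycles with lengths [6, 6, 6, 2, 1] on {0,…,20}.
21 − 5 = 16 transpositions; sign(π) = (−1)^16 = +1.
The Jacobi symbol (5|21) = +1 (Zolotarev) agrees.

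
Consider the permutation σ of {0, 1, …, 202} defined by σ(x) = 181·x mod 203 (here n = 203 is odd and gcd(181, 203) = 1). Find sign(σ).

Trace 181: π^k(181) = [181, 78, 111, 197, 132, 141, 146] for k=0..6.
Decompose π into cycles: lengths [14, 14, 14, 14, 14, 14, 14, 14, 14, 14, 14, 14, 7, 7, 7, 7, 2, 2, 2, 1] (20 cycles, including the fixed point 0).
20 cycles on 203: each ℓ→(−1)^(ℓ−1), product (−1)^183 = -1.
Via Zolotarev, sign(π_{181}) = (181|203) = -1.

-1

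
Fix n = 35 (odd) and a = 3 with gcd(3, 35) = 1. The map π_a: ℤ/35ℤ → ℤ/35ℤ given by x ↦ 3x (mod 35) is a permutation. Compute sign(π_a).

+1

Trace 13: π^k(13) = [13, 4, 12, 1, 3, 9, 27] for k=0..6.
Cycle lengths of π_3 on ℤ/35ℤ: [12, 12, 6, 4, 1]; 5 cycles in total.
Σ(ℓ_i−1) = 35−5 = 30; sign = (−1)^30 = +1.
Via Zolotarev, sign(π_{3}) = (3|35) = +1.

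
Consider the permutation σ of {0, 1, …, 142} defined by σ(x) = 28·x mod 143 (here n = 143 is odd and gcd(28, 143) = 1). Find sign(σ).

+1

Trace 92: π^k(92) = [92, 2, 56, 138, 3, 84, 64] for k=0..6.
Cycle lengths of π_28 on ℤ/143ℤ: [60, 60, 12, 10, 1]; 5 cycles in total.
5 cycles on 143: each ℓ→(−1)^(ℓ−1), product (−1)^138 = +1.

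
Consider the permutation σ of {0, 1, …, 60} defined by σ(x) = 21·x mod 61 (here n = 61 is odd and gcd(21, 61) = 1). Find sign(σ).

Start at x=48: 48 → 32 → 1 → 21 → 14 → 50 → 13 → … (one orbit).
Decompose π into cycles: lengths [12, 12, 12, 12, 12, 1] (6 cycles, including the fixed point 0).
sign(π) = (−1)^{n − #cycles} = (−1)^{61−6} = (−1)^55 = -1.

-1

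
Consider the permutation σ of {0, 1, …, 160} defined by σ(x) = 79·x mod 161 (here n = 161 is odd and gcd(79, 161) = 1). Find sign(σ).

Start at x=123: 123 → 57 → 156 → 88 → 29 → 37 → 25 → … (one orbit).
Cycle type of π: 66×2 + 22 + 3×2 + 1; total 6 cycles.
6 cycles on 161: each ℓ→(−1)^(ℓ−1), product (−1)^155 = -1.

-1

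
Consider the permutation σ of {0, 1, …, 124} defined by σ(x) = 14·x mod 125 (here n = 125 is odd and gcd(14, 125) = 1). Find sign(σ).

Trace 104: π^k(104) = [104, 81, 9, 1, 14, 71, 119] for k=0..6.
Cycle lengths of π_14 on ℤ/125ℤ: [50, 50, 10, 10, 2, 2, 1]; 7 cycles in total.
sign(π) = (−1)^{n − #cycles} = (−1)^{125−7} = (−1)^118 = +1.

+1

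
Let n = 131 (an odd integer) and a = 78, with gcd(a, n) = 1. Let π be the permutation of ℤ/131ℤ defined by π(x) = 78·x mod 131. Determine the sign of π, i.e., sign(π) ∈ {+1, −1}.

Start at x=61: 61 → 42 → 1 → 78 → 58 → 70 → 89 → … (one orbit).
Decompose π into cycles: lengths [10, 10, 10, 10, 10, 10, 10, 10, 10, 10, 10, 10, 10, 1] (14 cycles, including the fixed point 0).
sign(π) = (−1)^{n − #cycles} = (−1)^{131−14} = (−1)^117 = -1.
The Jacobi symbol (78|131) = -1 (Zolotarev) agrees.

-1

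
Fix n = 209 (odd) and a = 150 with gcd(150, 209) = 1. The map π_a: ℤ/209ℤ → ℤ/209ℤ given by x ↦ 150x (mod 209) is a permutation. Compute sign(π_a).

Start at x=175: 175 → 125 → 149 → 196 → 140 → 100 → 161 → … (one orbit).
π_150 has 6 disjoint cycles with lengths [90, 90, 10, 9, 9, 1] on {0,…,208}.
6 cycles on 209: each ℓ→(−1)^(ℓ−1), product (−1)^203 = -1.

-1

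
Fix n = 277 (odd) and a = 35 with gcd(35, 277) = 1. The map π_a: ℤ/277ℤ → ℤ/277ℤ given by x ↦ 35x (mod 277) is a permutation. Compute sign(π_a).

-1

Trace 117: π^k(117) = [117, 217, 116, 182, 276, 242, 160] for k=0..6.
π_35 has 24 disjoint cycles with lengths [12, 12, 12, 12, 12, 12, 12, 12, 12, 12, 12, 12, 12, 12, 12, 12, 12, 12, 12, 12, 12, 12, 12, 1] on {0,…,276}.
Σ(ℓ_i−1) = 277−24 = 253; sign = (−1)^253 = -1.
(35|277)_J = -1 (Zolotarev's lemma cross-check).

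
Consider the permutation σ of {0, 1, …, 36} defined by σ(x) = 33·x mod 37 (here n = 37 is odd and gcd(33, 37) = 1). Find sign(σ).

+1

Orbit of 10 under x↦33x: [10, 34, 12, 26, 7, 9, 1]… (length divides ord_37(33)).
Cycle type of π: 9×4 + 1; total 5 cycles.
n − c = 37 − 5 = 32; sign = (−1)^32 = +1.
The Jacobi symbol (33|37) = +1 (Zolotarev) agrees.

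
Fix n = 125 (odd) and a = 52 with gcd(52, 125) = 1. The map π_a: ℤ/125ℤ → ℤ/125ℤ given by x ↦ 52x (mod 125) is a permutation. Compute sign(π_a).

Orbit of 81 under x↦52x: [81, 87, 24, 123, 21, 92, 34]… (length divides ord_125(52)).
Cycle type of π: 100 + 20 + 4 + 1; total 4 cycles.
n − c = 125 − 4 = 121; sign = (−1)^121 = -1.
(52|125)_J = -1 (Zolotarev's lemma cross-check).

-1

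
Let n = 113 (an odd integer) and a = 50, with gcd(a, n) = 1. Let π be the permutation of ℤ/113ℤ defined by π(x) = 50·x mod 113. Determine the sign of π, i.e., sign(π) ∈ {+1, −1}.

Orbit of 111 under x↦50x: [111, 13, 85, 69, 60, 62, 49]… (length divides ord_113(50)).
3 cycles of lengths [56, 56, 1].
n − c = 113 − 3 = 110; sign = (−1)^110 = +1.
The Jacobi symbol (50|113) = +1 (Zolotarev) agrees.

+1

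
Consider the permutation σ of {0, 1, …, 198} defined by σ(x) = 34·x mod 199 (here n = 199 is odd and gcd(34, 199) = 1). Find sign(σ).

-1

Trace 125: π^k(125) = [125, 71, 26, 88, 7, 39, 132] for k=0..6.
π_34 has 2 disjoint cycles with lengths [198, 1] on {0,…,198}.
2 cycles on 199: each ℓ→(−1)^(ℓ−1), product (−1)^197 = -1.
Check: (34/199) = -1 by Zolotarev.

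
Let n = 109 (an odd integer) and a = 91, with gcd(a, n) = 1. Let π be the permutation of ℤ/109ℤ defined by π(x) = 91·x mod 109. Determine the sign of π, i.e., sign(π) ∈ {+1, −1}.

Orbit of 65 under x↦91x: [65, 29, 23, 22, 40, 43, 98]… (length divides ord_109(91)).
π_91 has 2 disjoint cycles with lengths [108, 1] on {0,…,108}.
2 cycles on 109: each ℓ→(−1)^(ℓ−1), product (−1)^107 = -1.

-1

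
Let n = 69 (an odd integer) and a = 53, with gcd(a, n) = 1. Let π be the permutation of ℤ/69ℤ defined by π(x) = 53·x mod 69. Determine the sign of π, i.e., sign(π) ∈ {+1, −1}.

+1

Start at x=20: 20 → 25 → 14 → 52 → 65 → 64 → 11 → … (one orbit).
π_53 has 5 disjoint cycles with lengths [22, 22, 22, 2, 1] on {0,…,68}.
69 − 5 = 64 transpositions; sign(π) = (−1)^64 = +1.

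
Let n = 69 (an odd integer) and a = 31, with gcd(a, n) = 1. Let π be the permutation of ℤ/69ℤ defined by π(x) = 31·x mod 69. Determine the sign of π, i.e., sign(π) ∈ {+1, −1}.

+1

Trace 55: π^k(55) = [55, 49, 1, 31, 64, 52, 25] for k=0..6.
π_31 has 9 disjoint cycles with lengths [11, 11, 11, 11, 11, 11, 1, 1, 1] on {0,…,68}.
9 cycles on 69: each ℓ→(−1)^(ℓ−1), product (−1)^60 = +1.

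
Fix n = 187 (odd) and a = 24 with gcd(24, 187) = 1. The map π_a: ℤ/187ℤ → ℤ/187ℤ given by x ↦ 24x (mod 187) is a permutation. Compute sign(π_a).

+1

Trace 135: π^k(135) = [135, 61, 155, 167, 81, 74, 93] for k=0..6.
Cycle lengths of π_24 on ℤ/187ℤ: [80, 80, 16, 10, 1]; 5 cycles in total.
5 cycles on 187: each ℓ→(−1)^(ℓ−1), product (−1)^182 = +1.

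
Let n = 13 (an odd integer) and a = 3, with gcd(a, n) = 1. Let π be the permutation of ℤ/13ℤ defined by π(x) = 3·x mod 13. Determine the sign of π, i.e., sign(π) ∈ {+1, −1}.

+1

Start at x=9: 9 → 1 → 3 → 9 (one orbit).
Cycle type of π: 3×4 + 1; total 5 cycles.
13 − 5 = 8 transpositions; sign(π) = (−1)^8 = +1.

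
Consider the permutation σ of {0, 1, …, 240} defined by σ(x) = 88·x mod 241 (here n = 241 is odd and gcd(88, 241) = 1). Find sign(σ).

Start at x=226: 226 → 126 → 2 → 176 → 64 → 89 → 120 → … (one orbit).
Cycle type of π: 48×5 + 1; total 6 cycles.
With 6 cycles on 241 points, sign = (−1)^{241−6} = -1.

-1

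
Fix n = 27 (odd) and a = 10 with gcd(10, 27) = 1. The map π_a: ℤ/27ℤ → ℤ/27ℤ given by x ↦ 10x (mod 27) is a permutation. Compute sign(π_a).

+1

Start at x=19: 19 → 1 → 10 → 19 (one orbit).
Decompose π into cycles: lengths [3, 3, 3, 3, 3, 3, 1, 1, 1, 1, 1, 1, 1, 1, 1] (15 cycles, including the fixed point 0).
sign(π) = (−1)^{n − #cycles} = (−1)^{27−15} = (−1)^12 = +1.
Check: (10/27) = +1 by Zolotarev.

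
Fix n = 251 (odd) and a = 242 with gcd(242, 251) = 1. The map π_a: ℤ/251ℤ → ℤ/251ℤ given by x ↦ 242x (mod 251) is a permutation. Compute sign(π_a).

Start at x=67: 67 → 150 → 156 → 102 → 86 → 230 → 189 → … (one orbit).
Cycle lengths of π_242 on ℤ/251ℤ: [250, 1]; 2 cycles in total.
2 cycles on 251: each ℓ→(−1)^(ℓ−1), product (−1)^249 = -1.

-1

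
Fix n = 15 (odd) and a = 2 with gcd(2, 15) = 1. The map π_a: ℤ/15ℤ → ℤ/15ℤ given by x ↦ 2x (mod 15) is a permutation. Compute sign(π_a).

+1

Trace 8: π^k(8) = [8, 1, 2, 4] for k=0..3.
Cycle lengths of π_2 on ℤ/15ℤ: [4, 4, 4, 2, 1]; 5 cycles in total.
5 cycles on 15: each ℓ→(−1)^(ℓ−1), product (−1)^10 = +1.
Via Zolotarev, sign(π_{2}) = (2|15) = +1.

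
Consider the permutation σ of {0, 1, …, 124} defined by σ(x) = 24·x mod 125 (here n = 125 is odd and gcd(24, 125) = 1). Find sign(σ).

Start at x=76: 76 → 74 → 26 → 124 → 101 → 49 → 51 → … (one orbit).
Cycle lengths of π_24 on ℤ/125ℤ: [10, 10, 10, 10, 10, 10, 10, 10, 10, 10, 2, 2, 2, 2, 2, 2, 2, 2, 2, 2, 2, 2, 1]; 23 cycles in total.
sign(π) = (−1)^{n − #cycles} = (−1)^{125−23} = (−1)^102 = +1.
(24|125)_J = +1 (Zolotarev's lemma cross-check).

+1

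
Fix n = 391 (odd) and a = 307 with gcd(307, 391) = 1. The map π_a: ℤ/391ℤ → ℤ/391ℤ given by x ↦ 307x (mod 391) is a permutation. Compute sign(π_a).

+1

Start at x=35: 35 → 188 → 239 → 256 → 1 → 307 → 18 → … (one orbit).
Decompose π into cycles: lengths [11, 11, 11, 11, 11, 11, 11, 11, 11, 11, 11, 11, 11, 11, 11, 11, 11, 11, 11, 11, 11, 11, 11, 11, 11, 11, 11, 11, 11, 11, 11, 11, 11, 11, 1, 1, 1, 1, 1, 1, 1, 1, 1, 1, 1, 1, 1, 1, 1, 1, 1] (51 cycles, including the fixed point 0).
391 − 51 = 340 transpositions; sign(π) = (−1)^340 = +1.
Via Zolotarev, sign(π_{307}) = (307|391) = +1.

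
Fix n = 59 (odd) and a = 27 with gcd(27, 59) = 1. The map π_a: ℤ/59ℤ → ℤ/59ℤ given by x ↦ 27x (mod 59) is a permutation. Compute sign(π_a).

+1

Start at x=35: 35 → 1 → 27 → 21 → 36 → 28 → 48 → … (one orbit).
π_27 has 3 disjoint cycles with lengths [29, 29, 1] on {0,…,58}.
3 cycles on 59: each ℓ→(−1)^(ℓ−1), product (−1)^56 = +1.
Via Zolotarev, sign(π_{27}) = (27|59) = +1.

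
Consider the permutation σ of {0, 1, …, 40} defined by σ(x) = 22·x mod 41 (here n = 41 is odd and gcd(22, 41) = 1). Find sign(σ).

Trace 27: π^k(27) = [27, 20, 30, 4, 6, 9, 34] for k=0..6.
The orbit structure of x ↦ 22x mod 41: 2 orbits of sizes [40, 1].
sign(π) = (−1)^{n − #cycles} = (−1)^{41−2} = (−1)^39 = -1.
Via Zolotarev, sign(π_{22}) = (22|41) = -1.

-1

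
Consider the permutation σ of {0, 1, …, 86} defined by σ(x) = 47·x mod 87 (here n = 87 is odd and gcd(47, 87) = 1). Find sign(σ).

Orbit of 8 under x↦47x: [8, 28, 11, 82, 26, 4, 14]… (length divides ord_87(47)).
Decompose π into cycles: lengths [28, 28, 28, 2, 1] (5 cycles, including the fixed point 0).
n − c = 87 − 5 = 82; sign = (−1)^82 = +1.

+1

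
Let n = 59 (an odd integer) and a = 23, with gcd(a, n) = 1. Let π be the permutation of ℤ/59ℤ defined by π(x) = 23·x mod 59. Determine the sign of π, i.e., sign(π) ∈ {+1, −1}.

Start at x=42: 42 → 22 → 34 → 15 → 50 → 29 → 18 → … (one orbit).
Cycle type of π: 58 + 1; total 2 cycles.
sign(π) = (−1)^{n − #cycles} = (−1)^{59−2} = (−1)^57 = -1.
(23|59)_J = -1 (Zolotarev's lemma cross-check).

-1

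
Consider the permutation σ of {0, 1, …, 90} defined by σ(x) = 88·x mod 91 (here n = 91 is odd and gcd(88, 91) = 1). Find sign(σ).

Trace 1: π^k(1) = [1, 88, 9, 64, 81, 30] for k=0..5.
Cycle lengths of π_88 on ℤ/91ℤ: [6, 6, 6, 6, 6, 6, 6, 6, 6, 6, 6, 6, 6, 6, 3, 3, 1]; 17 cycles in total.
91 − 17 = 74 transpositions; sign(π) = (−1)^74 = +1.

+1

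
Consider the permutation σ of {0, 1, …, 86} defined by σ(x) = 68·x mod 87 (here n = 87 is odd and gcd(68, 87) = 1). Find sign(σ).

Trace 56: π^k(56) = [56, 67, 32, 1, 68, 13, 14] for k=0..6.
The orbit structure of x ↦ 68x mod 87: 5 orbits of sizes [28, 28, 28, 2, 1].
87 − 5 = 82 transpositions; sign(π) = (−1)^82 = +1.
(68|87)_J = +1 (Zolotarev's lemma cross-check).

+1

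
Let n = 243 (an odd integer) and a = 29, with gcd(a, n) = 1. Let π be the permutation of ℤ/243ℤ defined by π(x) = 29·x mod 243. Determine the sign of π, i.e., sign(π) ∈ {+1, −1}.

-1

Trace 167: π^k(167) = [167, 226, 236, 40, 188, 106, 158] for k=0..6.
π_29 has 6 disjoint cycles with lengths [162, 54, 18, 6, 2, 1] on {0,…,242}.
sign(π) = (−1)^{n − #cycles} = (−1)^{243−6} = (−1)^237 = -1.
(29|243)_J = -1 (Zolotarev's lemma cross-check).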